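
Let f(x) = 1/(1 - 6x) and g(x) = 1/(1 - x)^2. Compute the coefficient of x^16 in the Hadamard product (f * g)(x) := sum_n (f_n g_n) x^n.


f has coefficients f_k = 6^k. For g = 1/(1 - x)^2 the coefficient is g_k = C(k + 1, 1) = k + 1. The Hadamard coefficient is (f * g)_k = 6^k * (k + 1).
For k = 16: 6^16 * 17 = 2821109907456 * 17 = 47958868426752.

47958868426752


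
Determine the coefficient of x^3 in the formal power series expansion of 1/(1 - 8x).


The geometric series identity gives 1/(1 - c x) = sum_{k>=0} c^k x^k, so the coefficient of x^k is c^k.
Here c = 8 and k = 3.
Computing: 8^3 = 512

512


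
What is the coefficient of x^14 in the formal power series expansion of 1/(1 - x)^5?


The expansion 1/(1 - x)^r = sum_{k>=0} C(k + r - 1, r - 1) x^k follows from the multiset / negative-binomial theorem (or from repeated differentiation of the geometric series).
For r = 5 and k = 14:
C(18, 4) = 6402373705728000 / (24 * 87178291200) = 3060.

3060


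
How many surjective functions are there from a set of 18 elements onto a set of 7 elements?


By inclusion-exclusion on which target elements are missed, the number of surjections from an n-set onto a k-set is
surj(n, k) = sum_{j=0}^{k} (-1)^j C(k, j) (k - j)^n.
Equivalently surj(n, k) = k! * S(n, k), where S(n, k) is the Stirling number of the second kind.
For n = 18, k = 7:
S(18, 7) = 197462483400, so
surj = 7! * 197462483400 = 5040 * 197462483400 = 995210916336000.

995210916336000


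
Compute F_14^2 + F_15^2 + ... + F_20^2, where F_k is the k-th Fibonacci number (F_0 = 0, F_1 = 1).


There is a standard identity sum_{k=0}^{N} F_k^2 = F_N * F_{N+1} (proved inductively from the telescoping relation F_k^2 = F_k F_{k+1} - F_{k-1} F_k). Then
sum_{k=14}^{20} F_k^2 = F_20 F_21 - F_13 F_14.
Computing: F_20 = 6765, F_21 = 10946, F_13 = 233, F_14 = 377.
Sum = 6765 * 10946 - 233 * 377 = 73961849.

73961849


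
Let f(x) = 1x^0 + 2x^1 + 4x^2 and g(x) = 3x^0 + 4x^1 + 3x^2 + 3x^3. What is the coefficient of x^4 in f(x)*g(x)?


Cauchy product at x^4:
2*3 + 4*3
= 18

18


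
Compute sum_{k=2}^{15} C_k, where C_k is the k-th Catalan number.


C_2 through C_15: 2, 5, 14, 42, 132, 429, 1430, 4862, 16796, 58786, 208012, 742900, 2674440, 9694845
Sum = 2 + 5 + 14 + 42 + 132 + 429 + 1430 + 4862 + 16796 + 58786 + 208012 + 742900 + 2674440 + 9694845
= 13402695

13402695


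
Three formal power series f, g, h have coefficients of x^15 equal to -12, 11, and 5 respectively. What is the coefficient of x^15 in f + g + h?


Series addition is componentwise:
-12 + 11 + 5
= 4

4


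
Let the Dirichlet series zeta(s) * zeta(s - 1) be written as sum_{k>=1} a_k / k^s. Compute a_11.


Convolution gives a_k = sum_{d | k} d * 1 = sum_{d | k} d = sigma(k), the sum of positive divisors of k.
For k = 11, the divisors are 1, 11, so
sigma(11) = 1 + 11 = 12.

12


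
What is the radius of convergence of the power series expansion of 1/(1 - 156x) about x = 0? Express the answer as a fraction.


Expanding 1/(1 - 156x) = sum_{k>=0} 156^k x^k, the series converges when |156x| < 1, i.e., |x| < 1/156.
So the radius of convergence is 1/156 = 1/156.

1/156


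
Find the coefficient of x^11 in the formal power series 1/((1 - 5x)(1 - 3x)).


By partial fractions or Cauchy convolution:
The coefficient equals sum_{k=0}^{11} 5^k * 3^(11-k).
= 121804592

121804592


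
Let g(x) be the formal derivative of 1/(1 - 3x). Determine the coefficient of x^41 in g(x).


Differentiate termwise: d/dx sum_{k>=0} 3^k x^k = sum_{k>=1} k 3^k x^(k-1) = sum_{j>=0} (j+1) 3^(j+1) x^j.
Equivalently, d/dx [1/(1 - 3x)] = 3/(1 - 3x)^2.
For j = 41: 42 * 3^42 = 42 * 109418989131512359209 = 4595597543523519086778.

4595597543523519086778


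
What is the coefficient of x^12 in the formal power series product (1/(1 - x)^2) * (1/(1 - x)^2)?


Combine the factors: (1/(1 - x)^2) * (1/(1 - x)^2) = 1/(1 - x)^4.
Then use 1/(1 - x)^r = sum_{k>=0} C(k + r - 1, r - 1) x^k with r = 4 and k = 12:
C(15, 3) = 455.

455


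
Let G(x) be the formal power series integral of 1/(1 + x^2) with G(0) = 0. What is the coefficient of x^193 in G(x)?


1/(1 + x^2) = sum_{j>=0} (-1)^j x^(2j). Integrating termwise with G(0) = 0:
G(x) = sum_{j>=0} (-1)^j x^(2j+1) / (2j+1) = arctan(x).
Only odd powers are nonzero. For x^193 write 193 = 2*96 + 1, giving
(-1)^96 / 193 = 1/193 = 1/193.

1/193


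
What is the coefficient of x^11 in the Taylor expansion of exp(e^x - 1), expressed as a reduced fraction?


exp(e^x - 1) = sum_{k>=0} Bell_k x^k / k!, where Bell_k is the k-th Bell number.
So the coefficient of x^11 is Bell_11 / 11!.
Computing: Bell_11 = 678570 and 11! = 39916800, giving
678570/39916800 = 22619/1330560.

22619/1330560


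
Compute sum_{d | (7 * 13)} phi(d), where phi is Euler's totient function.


First, 7 * 13 = 91. One classical identity is sum_{d | n} phi(d) = n (each k in [1, n] has a unique gcd with n, and among the k's with gcd(k, n) = n/d there are phi(d) of them). So the sum equals 91. We also verify directly:
Divisors of 91: 1, 7, 13, 91.
phi values: 1, 6, 12, 72.
Sum = 91.

91


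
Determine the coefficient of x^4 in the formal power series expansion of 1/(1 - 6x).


The geometric series identity gives 1/(1 - c x) = sum_{k>=0} c^k x^k, so the coefficient of x^k is c^k.
Here c = 6 and k = 4.
Computing: 6^4 = 1296

1296


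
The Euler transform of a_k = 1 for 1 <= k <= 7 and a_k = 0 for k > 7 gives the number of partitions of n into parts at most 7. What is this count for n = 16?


Partitions of 16 into parts at most 7:
Using generating function (1-x)^(-1)(1-x^2)^(-1)...(1-x^7)^(-1),
the coefficient of x^16 = 164

164


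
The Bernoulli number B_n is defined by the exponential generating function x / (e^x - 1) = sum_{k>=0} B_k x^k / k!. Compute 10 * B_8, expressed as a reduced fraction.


Bernoulli numbers can also be computed recursively via B_0 = 1 and sum_{j=0}^{m} C(m+1, j) B_j = 0 for m >= 1. Odd-index Bernoulli numbers vanish for k >= 3.
Computing B_8 = -1/30, so 10 * B_8 = 10 * -1/30 = -1/3.

-1/3


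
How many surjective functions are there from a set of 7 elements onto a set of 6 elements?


By inclusion-exclusion on which target elements are missed, the number of surjections from an n-set onto a k-set is
surj(n, k) = sum_{j=0}^{k} (-1)^j C(k, j) (k - j)^n.
Equivalently surj(n, k) = k! * S(n, k), where S(n, k) is the Stirling number of the second kind.
For n = 7, k = 6:
S(7, 6) = 21, so
surj = 6! * 21 = 720 * 21 = 15120.

15120


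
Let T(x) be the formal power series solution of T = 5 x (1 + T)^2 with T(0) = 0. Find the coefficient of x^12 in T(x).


Apply the Lagrange inversion formula: if T = 5 x * phi(T) with phi(t) = (1 + t)^2, then [x^n] T = 5^n * (1/n) [t^(n-1)] phi(t)^n = 5^n * (1/n) [t^(n-1)] (1 + t)^(2n) = 5^n * (1/n) C(2n, n-1).
Using the identity C(2n, n-1) = C(2n, n) * n / (n+1), the unscaled factor equals C(2n, n) / (n+1) = C_n, the n-th Catalan number.
For n = 12: C_12 = C(24, 12) / 13 = 2704156/13 = 208012.
With the 5^12 = 244140625 factor, the coefficient is 244140625 * 208012 = 50784179687500.

50784179687500


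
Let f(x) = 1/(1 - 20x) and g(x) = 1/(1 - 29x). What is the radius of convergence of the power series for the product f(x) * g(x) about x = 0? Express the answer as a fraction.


The radius of 1/(1 - 20x) is 1/20 (nearest singularity at x = 1/20), and the radius of 1/(1 - 29x) is 1/29.
The product f(x)*g(x) = 1/((1 - 20x)(1 - 29x)) has singularities at both 1/20 and 1/29, so its radius of convergence is the distance to the nearest one:
min(1/20, 1/29) = 1/29.

1/29


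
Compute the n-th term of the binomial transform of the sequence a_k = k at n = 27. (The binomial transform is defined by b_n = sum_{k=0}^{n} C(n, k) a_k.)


With a_k = k, b_n = sum_{k=0}^{n} C(n, k) k. Using k * C(n, k) = n * C(n-1, k-1) gives b_n = n * sum_{k>=1} C(n-1, k-1) = n * 2^(n-1).
For n = 27: 27 * 2^26 = 27 * 67108864 = 1811939328.

1811939328


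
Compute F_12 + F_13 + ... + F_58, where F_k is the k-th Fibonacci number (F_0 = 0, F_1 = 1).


Use the identity sum_{k=0}^{N} F_k = F_{N+2} - 1 (which follows from F_{k+2} - F_{k+1} = F_k). Then
sum_{k=12}^{58} F_k = (F_{60} - 1) - (F_{13} - 1) = F_{60} - F_{13}.
Computing: F_{60} = 1548008755920, F_{13} = 233, so
Sum = 1548008755920 - 233 = 1548008755687.

1548008755687


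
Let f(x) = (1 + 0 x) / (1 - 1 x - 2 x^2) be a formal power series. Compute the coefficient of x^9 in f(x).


Write f(x) = sum_{k>=0} a_k x^k. Multiplying both sides by 1 - 1 x - 2 x^2 gives
(1 - 1 x - 2 x^2) sum_{k>=0} a_k x^k = 1 + 0 x.
Matching coefficients:
 x^0: a_0 = 1
 x^1: a_1 - 1 a_0 = 0  =>  a_1 = 1*1 + 0 = 1
 x^k (k >= 2): a_k = 1 a_{k-1} + 2 a_{k-2}.
Iterating: a_2 = 3, a_3 = 5, a_4 = 11, a_5 = 21, a_6 = 43, a_7 = 85, a_8 = 171, a_9 = 341.
So the coefficient of x^9 is 341.

341


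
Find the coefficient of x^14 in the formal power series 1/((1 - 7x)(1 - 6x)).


By partial fractions or Cauchy convolution:
The coefficient equals sum_{k=0}^{14} 7^k * 6^(14-k).
= 4277376525367

4277376525367


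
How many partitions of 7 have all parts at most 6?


Using the generating function (1-x)^(-1)(1-x^2)^(-1)...(1-x^6)^(-1),
the coefficient of x^7 counts these restricted partitions.
Result = 14

14


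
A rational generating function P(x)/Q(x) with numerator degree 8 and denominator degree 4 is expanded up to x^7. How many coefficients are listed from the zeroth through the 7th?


Expanding up to x^7 gives the coefficients for x^0, x^1, ..., x^7.
That is 7 + 1 = 8 coefficients in total.

8


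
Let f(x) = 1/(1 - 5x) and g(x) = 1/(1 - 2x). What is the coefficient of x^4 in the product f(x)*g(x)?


The coefficient of x^n in f*g is the Cauchy product: sum_{k=0}^{n} a^k * b^(n-k).
With a=5, b=2, n=4:
sum_{k=0}^{4} 5^k * 2^(4-k)
= 1031

1031


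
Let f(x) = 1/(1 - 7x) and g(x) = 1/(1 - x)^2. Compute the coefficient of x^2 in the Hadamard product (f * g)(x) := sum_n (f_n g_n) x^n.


f has coefficients f_k = 7^k. For g = 1/(1 - x)^2 the coefficient is g_k = C(k + 1, 1) = k + 1. The Hadamard coefficient is (f * g)_k = 7^k * (k + 1).
For k = 2: 7^2 * 3 = 49 * 3 = 147.

147


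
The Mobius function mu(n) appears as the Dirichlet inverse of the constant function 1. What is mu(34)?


34 = 2 * 17 (all distinct primes).
mu(34) = (-1)^2 = 1

1


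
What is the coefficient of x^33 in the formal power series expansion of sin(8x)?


The Maclaurin series is sin(t) = sum_{k>=0} (-1)^k t^(2k+1) / (2k+1)!, so substituting t = 8x, only odd powers of x are nonzero, with coefficient of x^(2k+1) equal to (-1)^k 8^(2k+1) / (2k+1)!.
Write 33 = 2*16 + 1, giving the coefficient (-1)^16 * 8^33 / 33! = 633825300114114700748351602688/8683317618811886495518194401280000000 = 295147905179352825856/4043484860477916195764296875.

295147905179352825856/4043484860477916195764296875


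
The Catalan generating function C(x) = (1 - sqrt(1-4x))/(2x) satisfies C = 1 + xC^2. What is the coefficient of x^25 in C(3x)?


Substituting x -> 3x scales the n-th coefficient by 3^n, so [x^25] C(3x) = 3^25 * C_25.
C_25 = C(2*25, 25)/(26) = 126410606437752/26 = 4861946401452.
So 3^25 * 4861946401452 = 847288609443 * 4861946401452 = 4119471805672662916111236.

4119471805672662916111236


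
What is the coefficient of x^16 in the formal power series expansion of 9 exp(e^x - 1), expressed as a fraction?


exp(e^x - 1) is the exponential generating function for the Bell numbers Bell_k: exp(e^x - 1) = sum_{k>=0} Bell_k x^k / k!.
So the coefficient of x^16 in 9 exp(e^x - 1) is 9 Bell_16 / 16!.
Computing: Bell_16 = 10480142147 and 16! = 20922789888000, giving
9 * 10480142147/20922789888000 = 10480142147/2324754432000.

10480142147/2324754432000


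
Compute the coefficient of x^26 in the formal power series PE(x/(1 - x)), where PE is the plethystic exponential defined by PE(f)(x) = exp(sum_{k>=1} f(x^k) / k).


For f(x) = x/(1 - x) we have
sum_{k>=1} f(x^k) / k = sum_{k>=1} (1/k) * x^k / (1 - x^k) = sum_{k, m >= 1} x^(k m) / k,
which after exponentiating simplifies to
PE(x/(1 - x)) = prod_{k>=1} 1 / (1 - x^k).
This is the generating function for the partition function p(n), so the coefficient of x^26 is p(26).
Computing p(26) by dynamic programming over parts 1, 2, ..., 26: p(26) = 2436.

2436


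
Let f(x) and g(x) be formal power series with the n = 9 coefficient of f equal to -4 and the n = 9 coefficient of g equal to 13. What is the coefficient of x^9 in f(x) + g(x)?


Addition of formal power series is termwise.
The coefficient of x^9 in f + g = -4 + 13
= 9

9


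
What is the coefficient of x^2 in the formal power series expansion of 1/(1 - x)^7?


The expansion 1/(1 - x)^r = sum_{k>=0} C(k + r - 1, r - 1) x^k follows from the multiset / negative-binomial theorem (or from repeated differentiation of the geometric series).
For r = 7 and k = 2:
C(8, 6) = 40320 / (720 * 2) = 28.

28


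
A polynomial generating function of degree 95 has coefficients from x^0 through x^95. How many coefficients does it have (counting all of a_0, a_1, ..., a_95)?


A polynomial of degree 95 takes the form a_0 + a_1 x + ... + a_95 x^95.
The number of coefficients is 95 + 1 = 96.

96


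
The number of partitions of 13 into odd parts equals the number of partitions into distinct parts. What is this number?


Computing partitions of 13 into odd parts (1, 3, 5, ...):
Using the generating function prod_{k>=0} 1/(1-x^(2k+1)),
the count is 18

18


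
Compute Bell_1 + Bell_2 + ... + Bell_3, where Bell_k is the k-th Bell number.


Recall Bell_k counts set partitions of a k-set (with Bell_0 = 1 by convention).
Bell_1 through Bell_3: 1, 2, 5
Sum = 1 + 2 + 5 = 8.

8


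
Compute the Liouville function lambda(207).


The Liouville function is lambda(k) = (-1)^Omega(k), where Omega(k) counts the prime factors of k with multiplicity.
Factoring: 207 = 3 * 3 * 23, so Omega(207) = 3.
lambda(207) = (-1)^3 = -1.

-1


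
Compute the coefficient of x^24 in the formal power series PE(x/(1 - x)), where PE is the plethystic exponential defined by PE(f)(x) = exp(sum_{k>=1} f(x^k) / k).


For f(x) = x/(1 - x) we have
sum_{k>=1} f(x^k) / k = sum_{k>=1} (1/k) * x^k / (1 - x^k) = sum_{k, m >= 1} x^(k m) / k,
which after exponentiating simplifies to
PE(x/(1 - x)) = prod_{k>=1} 1 / (1 - x^k).
This is the generating function for the partition function p(n), so the coefficient of x^24 is p(24).
Computing p(24) by dynamic programming over parts 1, 2, ..., 24: p(24) = 1575.

1575


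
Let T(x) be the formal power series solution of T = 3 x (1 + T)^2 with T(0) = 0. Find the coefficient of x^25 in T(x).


Apply the Lagrange inversion formula: if T = 3 x * phi(T) with phi(t) = (1 + t)^2, then [x^n] T = 3^n * (1/n) [t^(n-1)] phi(t)^n = 3^n * (1/n) [t^(n-1)] (1 + t)^(2n) = 3^n * (1/n) C(2n, n-1).
Using the identity C(2n, n-1) = C(2n, n) * n / (n+1), the unscaled factor equals C(2n, n) / (n+1) = C_n, the n-th Catalan number.
For n = 25: C_25 = C(50, 25) / 26 = 126410606437752/26 = 4861946401452.
With the 3^25 = 847288609443 factor, the coefficient is 847288609443 * 4861946401452 = 4119471805672662916111236.

4119471805672662916111236


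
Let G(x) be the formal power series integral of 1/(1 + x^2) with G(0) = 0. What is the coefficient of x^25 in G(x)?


1/(1 + x^2) = sum_{j>=0} (-1)^j x^(2j). Integrating termwise with G(0) = 0:
G(x) = sum_{j>=0} (-1)^j x^(2j+1) / (2j+1) = arctan(x).
Only odd powers are nonzero. For x^25 write 25 = 2*12 + 1, giving
(-1)^12 / 25 = 1/25 = 1/25.

1/25


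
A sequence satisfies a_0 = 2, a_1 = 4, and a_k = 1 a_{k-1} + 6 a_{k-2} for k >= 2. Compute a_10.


The characteristic equation is t^2 - 1 t - 6 = 0, with roots r_1 = 3 and r_2 = -2 (so c_1 = r_1 + r_2, c_2 = -r_1 r_2 as required).
One can use the closed form a_n = A r_1^n + B r_2^n, but direct iteration is more reliable:
a_0 = 2, a_1 = 4, a_2 = 16, a_3 = 40, a_4 = 136, a_5 = 376, a_6 = 1192, a_7 = 3448, a_8 = 10600, a_9 = 31288, a_10 = 94888.
So a_10 = 94888.

94888


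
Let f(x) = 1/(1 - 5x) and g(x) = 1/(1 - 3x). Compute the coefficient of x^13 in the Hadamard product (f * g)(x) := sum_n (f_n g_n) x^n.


f has coefficients f_k = 5^k and g has coefficients g_k = 3^k, so the Hadamard product has coefficient (f*g)_k = 5^k * 3^k = 15^k.
For k = 13: 15^13 = 1946195068359375.

1946195068359375


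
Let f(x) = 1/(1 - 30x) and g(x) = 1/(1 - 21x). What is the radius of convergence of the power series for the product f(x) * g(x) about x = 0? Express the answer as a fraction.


The radius of 1/(1 - 30x) is 1/30 (nearest singularity at x = 1/30), and the radius of 1/(1 - 21x) is 1/21.
The product f(x)*g(x) = 1/((1 - 30x)(1 - 21x)) has singularities at both 1/30 and 1/21, so its radius of convergence is the distance to the nearest one:
min(1/30, 1/21) = 1/30.

1/30


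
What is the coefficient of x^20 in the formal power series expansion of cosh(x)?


The Maclaurin series is cosh(t) = sum_{m>=0} t^(2m) / (2m)!, so substituting t = x, only even powers of x are nonzero, with coefficient of x^(2m) equal to 1 / (2m)!.
For x^20 the coefficient is 1/20! = 1/2432902008176640000 = 1/2432902008176640000.

1/2432902008176640000


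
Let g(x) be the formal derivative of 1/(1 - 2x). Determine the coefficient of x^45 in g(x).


Differentiate termwise: d/dx sum_{k>=0} 2^k x^k = sum_{k>=1} k 2^k x^(k-1) = sum_{j>=0} (j+1) 2^(j+1) x^j.
Equivalently, d/dx [1/(1 - 2x)] = 2/(1 - 2x)^2.
For j = 45: 46 * 2^46 = 46 * 70368744177664 = 3236962232172544.

3236962232172544


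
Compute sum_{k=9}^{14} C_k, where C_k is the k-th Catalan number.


C_9 through C_14: 4862, 16796, 58786, 208012, 742900, 2674440
Sum = 4862 + 16796 + 58786 + 208012 + 742900 + 2674440
= 3705796

3705796


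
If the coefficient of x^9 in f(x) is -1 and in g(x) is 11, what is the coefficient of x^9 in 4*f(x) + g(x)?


Scalar multiplication scales coefficients: 4 * -1 = -4.
Then add the g coefficient: -4 + 11
= 7

7


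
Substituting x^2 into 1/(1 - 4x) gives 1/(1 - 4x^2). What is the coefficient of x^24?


The coefficient of x^(2m) in 1/(1 - 4x^2) is 4^m.
With n = 24 = 2*12, the coefficient is 4^12 = 16777216.

16777216


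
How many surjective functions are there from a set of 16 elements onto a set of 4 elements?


By inclusion-exclusion on which target elements are missed, the number of surjections from an n-set onto a k-set is
surj(n, k) = sum_{j=0}^{k} (-1)^j C(k, j) (k - j)^n.
Equivalently surj(n, k) = k! * S(n, k), where S(n, k) is the Stirling number of the second kind.
For n = 16, k = 4:
S(16, 4) = 171798901, so
surj = 4! * 171798901 = 24 * 171798901 = 4123173624.

4123173624


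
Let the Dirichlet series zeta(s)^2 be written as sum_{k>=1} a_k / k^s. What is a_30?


The Dirichlet convolution of the constant function 1 with itself gives (1 * 1)(k) = sum_{d | k} 1 = d(k), the number of positive divisors of k.
Since zeta(s) = sum_{k>=1} 1/k^s, we have zeta(s)^2 = sum_{k>=1} d(k)/k^s, so a_k = d(k).
For k = 30: the divisors are 1, 2, 3, 5, 6, 10, 15, 30.
Count = 8.

8


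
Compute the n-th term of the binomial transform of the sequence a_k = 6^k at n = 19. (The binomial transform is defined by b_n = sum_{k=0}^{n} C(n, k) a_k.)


With a_k = 6^k, b_n = sum_{k=0}^{n} C(n, k) 6^k = (1 + 6)^n by the binomial theorem.
For n = 19: (1 + 6)^19 = 7^19 = 11398895185373143.

11398895185373143


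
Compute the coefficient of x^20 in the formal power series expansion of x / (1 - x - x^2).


Let f(x) = sum_{k>=0} a_k x^k. Multiplying f(x) * (1 - x - x^2) = x and matching coefficients gives a_0 = 0, a_1 = 1, and a_k = a_{k-1} + a_{k-2} for k >= 2. These are the Fibonacci numbers F_k.
Iterating from F_0 = 0, F_1 = 1:
F_0=0, F_1=1, F_2=1, F_3=2, F_4=3, F_5=5, F_6=8, F_7=13, F_8=21, F_9=34, ...
F_20 = 6765.

6765


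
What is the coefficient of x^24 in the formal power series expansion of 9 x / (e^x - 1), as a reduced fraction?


The exponential generating function for Bernoulli numbers is
x / (e^x - 1) = sum_{k>=0} B_k x^k / k!.
So the coefficient of x^24 in 9 x / (e^x - 1) is 9 B_24 / 24!.
Computing: B_24 = -236364091/2730, 24! = 620448401733239439360000, giving
9 * -236364091/2730 / 620448401733239439360000 = -236364091/188202681859082629939200000.

-236364091/188202681859082629939200000


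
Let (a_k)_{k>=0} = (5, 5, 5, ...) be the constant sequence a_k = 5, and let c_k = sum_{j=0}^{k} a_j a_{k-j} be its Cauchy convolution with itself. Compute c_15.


Since a_j = 5 for all j >= 0, the convolution sum becomes
c_k = sum_{j=0}^{k} 5 * 5 = 25 * (k + 1).
Equivalently, the generating function of (a_k) is 5/(1 - x) and its square is 25/(1 - x)^2 = sum_{k>=0} 25(k + 1) x^k.
For k = 15: 25 * 16 = 400.

400


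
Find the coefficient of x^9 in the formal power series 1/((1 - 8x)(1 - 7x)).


By partial fractions or Cauchy convolution:
The coefficient equals sum_{k=0}^{9} 8^k * 7^(9-k).
= 791266575

791266575


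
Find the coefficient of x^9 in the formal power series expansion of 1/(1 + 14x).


Write 1/(1 + c x) = 1/(1 - (-c) x) and apply the geometric-series identity
1/(1 - y) = sum_{k>=0} y^k to get 1/(1 + c x) = sum_{k>=0} (-c)^k x^k.
So the coefficient of x^k is (-c)^k = (-1)^k * c^k.
Here c = 14 and k = 9:
(-14)^9 = -1 * 20661046784 = -20661046784

-20661046784


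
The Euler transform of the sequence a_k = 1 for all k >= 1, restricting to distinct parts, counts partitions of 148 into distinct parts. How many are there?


Partitions of 148 into distinct parts can be computed via generating function.
Product (1+x)(1+x^2)(1+x^3)...
The coefficient of x^148 = 16893952

16893952


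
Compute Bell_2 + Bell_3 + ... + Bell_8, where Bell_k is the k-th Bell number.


Recall Bell_k counts set partitions of a k-set (with Bell_0 = 1 by convention).
Bell_2 through Bell_8: 2, 5, 15, 52, 203, 877, 4140
Sum = 2 + 5 + 15 + 52 + 203 + 877 + 4140 = 5294.

5294


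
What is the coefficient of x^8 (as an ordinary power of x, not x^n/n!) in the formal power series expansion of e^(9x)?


The exponential series is e^y = sum_{k>=0} y^k / k!. Substituting y = 9x gives
e^(9x) = sum_{k>=0} 9^k x^k / k!.
So the coefficient of x^n is a^n/n! with a = 9, n = 8:
9^8 / 8! = 43046721/40320 = 4782969/4480

4782969/4480


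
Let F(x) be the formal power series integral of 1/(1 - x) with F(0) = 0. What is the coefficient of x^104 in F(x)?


1/(1 - x) = sum_{k>=0} x^k. Integrating termwise and using F(0) = 0 gives
F(x) = sum_{k>=0} x^(k+1) / (k+1) = sum_{m>=1} x^m / m = -ln(1 - x).
So the coefficient of x^104 is 1/104 = 1/104.

1/104


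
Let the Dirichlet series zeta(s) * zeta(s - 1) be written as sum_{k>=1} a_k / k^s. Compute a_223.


Convolution gives a_k = sum_{d | k} d * 1 = sum_{d | k} d = sigma(k), the sum of positive divisors of k.
For k = 223, the divisors are 1, 223, so
sigma(223) = 1 + 223 = 224.

224


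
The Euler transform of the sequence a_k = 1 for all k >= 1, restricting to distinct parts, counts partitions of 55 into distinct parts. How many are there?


Partitions of 55 into distinct parts can be computed via generating function.
Product (1+x)(1+x^2)(1+x^3)...
The coefficient of x^55 = 6378

6378


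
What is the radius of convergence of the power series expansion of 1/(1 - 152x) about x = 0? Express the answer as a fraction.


Expanding 1/(1 - 152x) = sum_{k>=0} 152^k x^k, the series converges when |152x| < 1, i.e., |x| < 1/152.
So the radius of convergence is 1/152 = 1/152.

1/152


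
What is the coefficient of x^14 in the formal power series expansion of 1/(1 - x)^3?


The expansion 1/(1 - x)^r = sum_{k>=0} C(k + r - 1, r - 1) x^k follows from the multiset / negative-binomial theorem (or from repeated differentiation of the geometric series).
For r = 3 and k = 14:
C(16, 2) = 20922789888000 / (2 * 87178291200) = 120.

120


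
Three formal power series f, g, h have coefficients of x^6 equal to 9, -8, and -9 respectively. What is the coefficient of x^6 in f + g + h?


Series addition is componentwise:
9 + -8 + -9
= -8

-8


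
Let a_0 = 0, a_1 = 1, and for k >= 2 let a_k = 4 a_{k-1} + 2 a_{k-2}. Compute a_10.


Iterating the recurrence forward:
a_0 = 0
a_1 = 1
a_2 = 4*1 + 2*0 = 4
a_3 = 4*4 + 2*1 = 18
a_4 = 4*18 + 2*4 = 80
a_5 = 4*80 + 2*18 = 356
a_6 = 4*356 + 2*80 = 1584
a_7 = 4*1584 + 2*356 = 7048
a_8 = 4*7048 + 2*1584 = 31360
a_9 = 4*31360 + 2*7048 = 139536
a_10 = 4*139536 + 2*31360 = 620864
So a_10 = 620864.

620864


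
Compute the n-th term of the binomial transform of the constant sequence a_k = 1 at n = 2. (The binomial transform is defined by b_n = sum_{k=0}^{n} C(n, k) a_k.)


With a_k = 1 for all k, b_n = sum_{k=0}^{n} C(n, k) = 2^n by the binomial theorem.
For n = 2: 2^2 = 4.

4


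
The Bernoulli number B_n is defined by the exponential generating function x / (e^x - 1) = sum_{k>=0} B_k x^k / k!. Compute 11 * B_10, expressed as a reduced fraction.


Bernoulli numbers can also be computed recursively via B_0 = 1 and sum_{j=0}^{m} C(m+1, j) B_j = 0 for m >= 1. Odd-index Bernoulli numbers vanish for k >= 3.
Computing B_10 = 5/66, so 11 * B_10 = 11 * 5/66 = 5/6.

5/6


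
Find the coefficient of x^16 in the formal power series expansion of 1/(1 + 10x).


Write 1/(1 + c x) = 1/(1 - (-c) x) and apply the geometric-series identity
1/(1 - y) = sum_{k>=0} y^k to get 1/(1 + c x) = sum_{k>=0} (-c)^k x^k.
So the coefficient of x^k is (-c)^k = (-1)^k * c^k.
Here c = 10 and k = 16:
(-10)^16 = 1 * 10000000000000000 = 10000000000000000

10000000000000000


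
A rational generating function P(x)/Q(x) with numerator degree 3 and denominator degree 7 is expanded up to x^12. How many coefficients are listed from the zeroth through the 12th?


Expanding up to x^12 gives the coefficients for x^0, x^1, ..., x^12.
That is 12 + 1 = 13 coefficients in total.

13


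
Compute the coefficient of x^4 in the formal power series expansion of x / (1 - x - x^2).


Let f(x) = sum_{k>=0} a_k x^k. Multiplying f(x) * (1 - x - x^2) = x and matching coefficients gives a_0 = 0, a_1 = 1, and a_k = a_{k-1} + a_{k-2} for k >= 2. These are the Fibonacci numbers F_k.
Iterating from F_0 = 0, F_1 = 1:
F_0=0, F_1=1, F_2=1, F_3=2, F_4=3
F_4 = 3.

3


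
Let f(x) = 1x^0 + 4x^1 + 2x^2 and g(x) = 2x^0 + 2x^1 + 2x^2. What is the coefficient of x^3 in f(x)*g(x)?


Cauchy product at x^3:
4*2 + 2*2
= 12

12


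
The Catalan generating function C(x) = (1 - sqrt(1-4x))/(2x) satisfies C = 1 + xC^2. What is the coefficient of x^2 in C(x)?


Substituting x -> x scales the n-th coefficient by 1, so [x^2] C(x) = C_2.
C_2 = C(2*2, 2)/(3) = 6/3 = 2.
= 2.

2


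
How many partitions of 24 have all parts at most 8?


Using the generating function (1-x)^(-1)(1-x^2)^(-1)...(1-x^8)^(-1),
the coefficient of x^24 counts these restricted partitions.
Result = 919

919


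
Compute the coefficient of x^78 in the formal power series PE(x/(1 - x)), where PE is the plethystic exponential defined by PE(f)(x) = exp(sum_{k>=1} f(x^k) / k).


For f(x) = x/(1 - x) we have
sum_{k>=1} f(x^k) / k = sum_{k>=1} (1/k) * x^k / (1 - x^k) = sum_{k, m >= 1} x^(k m) / k,
which after exponentiating simplifies to
PE(x/(1 - x)) = prod_{k>=1} 1 / (1 - x^k).
This is the generating function for the partition function p(n), so the coefficient of x^78 is p(78).
Computing p(78) by dynamic programming over parts 1, 2, ..., 78: p(78) = 12132164.

12132164


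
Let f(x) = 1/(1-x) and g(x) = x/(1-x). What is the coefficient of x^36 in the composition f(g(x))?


First simplify the composition: f(g(x)) = 1/(1 - x/(1-x)) = (1-x)/((1-x) - x) = (1-x)/(1-2x).
Now extract the coefficient. Write (1-x)/(1-2x) = 1/(1-2x) - x/(1-2x).
The coefficient of x^n in 1/(1-2x) is 2^n, and in x/(1-2x) is 2^(n-1) (for n >= 1).
So the coefficient of x^36 is 2^36 - 2^35 = 68719476736 - 34359738368 = 34359738368.

34359738368


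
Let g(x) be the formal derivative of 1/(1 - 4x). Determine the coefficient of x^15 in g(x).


Differentiate termwise: d/dx sum_{k>=0} 4^k x^k = sum_{k>=1} k 4^k x^(k-1) = sum_{j>=0} (j+1) 4^(j+1) x^j.
Equivalently, d/dx [1/(1 - 4x)] = 4/(1 - 4x)^2.
For j = 15: 16 * 4^16 = 16 * 4294967296 = 68719476736.

68719476736


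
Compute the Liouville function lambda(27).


The Liouville function is lambda(k) = (-1)^Omega(k), where Omega(k) counts the prime factors of k with multiplicity.
Factoring: 27 = 3 * 3 * 3, so Omega(27) = 3.
lambda(27) = (-1)^3 = -1.

-1


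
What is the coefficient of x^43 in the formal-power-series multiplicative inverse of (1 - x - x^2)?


Let the inverse be f(x) = sum_{k>=0} a_k x^k. From f(x) * (1 - x - x^2) = 1 and matching coefficients:
 x^0: a_0 = 1.
 x^1: a_1 - a_0 = 0, so a_1 = 1.
 x^k (k >= 2): a_k - a_{k-1} - a_{k-2} = 0, i.e. a_k = a_{k-1} + a_{k-2}.
This is the Fibonacci-type recurrence shifted so that a_0 = a_1 = 1.
Iterating: a_0=1, a_1=1, a_2=2, a_3=3, a_4=5, a_5=8, a_6=13, a_7=21, a_8=34, a_9=55, ...
a_43 = 701408733.

701408733


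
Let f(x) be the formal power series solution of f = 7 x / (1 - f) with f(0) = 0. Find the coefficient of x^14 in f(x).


Apply Lagrange inversion: f = 7 x * phi(f) with phi(t) = 1/(1 - t), so
[x^n] f = 7^n * (1/n) [t^(n-1)] phi(t)^n = 7^n * (1/n) [t^(n-1)] (1 - t)^(-n) = 7^n * (1/n) C(2n - 2, n - 1) = 7^n * C_{n-1}.
For n = 14: C_13 = C(26, 13) / 14 = 10400600/14 = 742900.
With the 7^14 = 678223072849 factor, the coefficient is 678223072849 * 742900 = 503851920819522100.

503851920819522100


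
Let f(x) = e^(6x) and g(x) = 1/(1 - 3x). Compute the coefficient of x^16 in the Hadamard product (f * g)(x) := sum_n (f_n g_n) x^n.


Expanding: f_k = 6^k/k! (from e^(6x)) and g_k = 3^k (from 1/(1 - 3x)). So the Hadamard coefficient (f * g)_k = 6^k 3^k / k! = (18)^k / k!.
For k = 16: 18^16/16! = 121439531096594251776/20922789888000 = 5083731656658/875875.

5083731656658/875875


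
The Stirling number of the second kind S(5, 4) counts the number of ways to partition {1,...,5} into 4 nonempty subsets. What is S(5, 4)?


Using the explicit formula S(n,k) = (1/k!) sum_{j=0}^{k} (-1)^(k-j) C(k,j) j^n:
S(5, 4) = 10
Equivalently, S(n,k) is n! times the coefficient of x^n in the EGF (e^x - 1)^k / k!.

10


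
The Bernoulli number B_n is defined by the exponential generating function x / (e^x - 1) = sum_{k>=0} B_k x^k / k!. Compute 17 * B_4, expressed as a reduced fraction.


Bernoulli numbers can also be computed recursively via B_0 = 1 and sum_{j=0}^{m} C(m+1, j) B_j = 0 for m >= 1. Odd-index Bernoulli numbers vanish for k >= 3.
Computing B_4 = -1/30, so 17 * B_4 = 17 * -1/30 = -17/30.

-17/30


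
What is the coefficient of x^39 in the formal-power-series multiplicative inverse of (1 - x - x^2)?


Let the inverse be f(x) = sum_{k>=0} a_k x^k. From f(x) * (1 - x - x^2) = 1 and matching coefficients:
 x^0: a_0 = 1.
 x^1: a_1 - a_0 = 0, so a_1 = 1.
 x^k (k >= 2): a_k - a_{k-1} - a_{k-2} = 0, i.e. a_k = a_{k-1} + a_{k-2}.
This is the Fibonacci-type recurrence shifted so that a_0 = a_1 = 1.
Iterating: a_0=1, a_1=1, a_2=2, a_3=3, a_4=5, a_5=8, a_6=13, a_7=21, a_8=34, a_9=55, ...
a_39 = 102334155.

102334155


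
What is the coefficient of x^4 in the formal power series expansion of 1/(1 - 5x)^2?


The general identity 1/(1 - c x)^r = sum_{k>=0} c^k C(k + r - 1, r - 1) x^k follows by substituting y = c x into 1/(1 - y)^r = sum_{k>=0} C(k + r - 1, r - 1) y^k.
For c = 5, r = 2, k = 4:
5^4 * C(5, 1) = 625 * 5 = 3125.

3125


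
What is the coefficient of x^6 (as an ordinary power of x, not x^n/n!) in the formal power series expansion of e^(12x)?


The exponential series is e^y = sum_{k>=0} y^k / k!. Substituting y = 12x gives
e^(12x) = sum_{k>=0} 12^k x^k / k!.
So the coefficient of x^n is a^n/n! with a = 12, n = 6:
12^6 / 6! = 2985984/720 = 20736/5

20736/5


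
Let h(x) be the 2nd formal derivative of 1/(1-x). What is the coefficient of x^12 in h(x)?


Differentiating 2 times: d^2/dx^2 [1/(1-x)] = 2!/(1-x)^3.
The expansion 1/(1-x)^3 = sum_{k>=0} C(k+2, 2) x^k, so the coefficient of x^n in 2!/(1-x)^3 is 2! * C(n+2, 2).
For n = 12: 2 * C(14, 2) = 2 * 91 = 182

182


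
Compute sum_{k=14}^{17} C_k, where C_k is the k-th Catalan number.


C_14 through C_17: 2674440, 9694845, 35357670, 129644790
Sum = 2674440 + 9694845 + 35357670 + 129644790
= 177371745

177371745


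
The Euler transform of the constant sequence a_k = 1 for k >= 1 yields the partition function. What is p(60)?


The Euler transform converts the sequence a_k = 1 into the number of integer partitions.
Using the recurrence or dynamic programming:
p(60) = 966467

966467


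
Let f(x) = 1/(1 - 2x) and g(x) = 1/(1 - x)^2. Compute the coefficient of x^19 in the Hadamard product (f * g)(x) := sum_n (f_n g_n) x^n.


f has coefficients f_k = 2^k. For g = 1/(1 - x)^2 the coefficient is g_k = C(k + 1, 1) = k + 1. The Hadamard coefficient is (f * g)_k = 2^k * (k + 1).
For k = 19: 2^19 * 20 = 524288 * 20 = 10485760.

10485760


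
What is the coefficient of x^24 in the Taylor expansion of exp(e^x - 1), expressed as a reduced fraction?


exp(e^x - 1) = sum_{k>=0} Bell_k x^k / k!, where Bell_k is the k-th Bell number.
So the coefficient of x^24 is Bell_24 / 24!.
Computing: Bell_24 = 445958869294805289 and 24! = 620448401733239439360000, giving
445958869294805289/620448401733239439360000 = 148652956431601763/206816133911079813120000.

148652956431601763/206816133911079813120000


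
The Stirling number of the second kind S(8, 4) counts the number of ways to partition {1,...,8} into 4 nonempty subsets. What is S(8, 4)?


Using the explicit formula S(n,k) = (1/k!) sum_{j=0}^{k} (-1)^(k-j) C(k,j) j^n:
S(8, 4) = 1701
Equivalently, S(n,k) is n! times the coefficient of x^n in the EGF (e^x - 1)^k / k!.

1701


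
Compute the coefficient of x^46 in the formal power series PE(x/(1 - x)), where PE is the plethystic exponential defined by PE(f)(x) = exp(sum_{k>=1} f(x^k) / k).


For f(x) = x/(1 - x) we have
sum_{k>=1} f(x^k) / k = sum_{k>=1} (1/k) * x^k / (1 - x^k) = sum_{k, m >= 1} x^(k m) / k,
which after exponentiating simplifies to
PE(x/(1 - x)) = prod_{k>=1} 1 / (1 - x^k).
This is the generating function for the partition function p(n), so the coefficient of x^46 is p(46).
Computing p(46) by dynamic programming over parts 1, 2, ..., 46: p(46) = 105558.

105558


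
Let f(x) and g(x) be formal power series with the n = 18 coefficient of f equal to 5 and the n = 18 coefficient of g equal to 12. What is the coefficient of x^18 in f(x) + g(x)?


Addition of formal power series is termwise.
The coefficient of x^18 in f + g = 5 + 12
= 17

17


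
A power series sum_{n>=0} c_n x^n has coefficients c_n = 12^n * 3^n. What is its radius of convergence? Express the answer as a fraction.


By the root test (Cauchy-Hadamard), the radius is R = 1 / limsup_n |c_n|^(1/n).
Here |c_n|^(1/n) = (12^n * 3^n)^(1/n) = 12 * 3 = 36 for all n.
So R = 1/36 = 1/36.

1/36


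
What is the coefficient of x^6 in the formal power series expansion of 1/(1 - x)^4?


The negative binomial / multiset identity is
1/(1 - x)^r = sum_{k>=0} C(k + r - 1, r - 1) x^k.
Here r = 4 and k = 6, so the coefficient is
C(6 + 3, 3) = C(9, 3)
= 84

84


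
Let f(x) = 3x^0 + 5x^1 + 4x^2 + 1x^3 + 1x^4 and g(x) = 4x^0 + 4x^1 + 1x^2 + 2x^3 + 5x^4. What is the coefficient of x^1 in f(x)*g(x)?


Cauchy product at x^1:
3*4 + 5*4
= 32

32


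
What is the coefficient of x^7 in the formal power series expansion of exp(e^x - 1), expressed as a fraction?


exp(e^x - 1) is the exponential generating function for the Bell numbers Bell_k: exp(e^x - 1) = sum_{k>=0} Bell_k x^k / k!.
So the coefficient of x^7 in exp(e^x - 1) is Bell_7 / 7!.
Computing: Bell_7 = 877 and 7! = 5040, giving
877/5040 = 877/5040.

877/5040


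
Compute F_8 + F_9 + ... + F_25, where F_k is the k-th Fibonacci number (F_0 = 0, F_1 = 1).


Use the identity sum_{k=0}^{N} F_k = F_{N+2} - 1 (which follows from F_{k+2} - F_{k+1} = F_k). Then
sum_{k=8}^{25} F_k = (F_{27} - 1) - (F_{9} - 1) = F_{27} - F_{9}.
Computing: F_{27} = 196418, F_{9} = 34, so
Sum = 196418 - 34 = 196384.

196384


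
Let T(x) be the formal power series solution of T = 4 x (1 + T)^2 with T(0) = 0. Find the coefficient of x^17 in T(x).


Apply the Lagrange inversion formula: if T = 4 x * phi(T) with phi(t) = (1 + t)^2, then [x^n] T = 4^n * (1/n) [t^(n-1)] phi(t)^n = 4^n * (1/n) [t^(n-1)] (1 + t)^(2n) = 4^n * (1/n) C(2n, n-1).
Using the identity C(2n, n-1) = C(2n, n) * n / (n+1), the unscaled factor equals C(2n, n) / (n+1) = C_n, the n-th Catalan number.
For n = 17: C_17 = C(34, 17) / 18 = 2333606220/18 = 129644790.
With the 4^17 = 17179869184 factor, the coefficient is 17179869184 * 129644790 = 2227280532587151360.

2227280532587151360


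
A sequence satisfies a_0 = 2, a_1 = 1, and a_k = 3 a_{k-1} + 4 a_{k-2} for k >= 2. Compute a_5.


The characteristic equation is t^2 - 3 t - 4 = 0, with roots r_1 = 4 and r_2 = -1 (so c_1 = r_1 + r_2, c_2 = -r_1 r_2 as required).
One can use the closed form a_n = A r_1^n + B r_2^n, but direct iteration is more reliable:
a_0 = 2, a_1 = 1, a_2 = 11, a_3 = 37, a_4 = 155, a_5 = 613.
So a_5 = 613.

613


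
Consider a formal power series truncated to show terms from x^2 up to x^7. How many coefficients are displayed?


From x^2 to x^7 inclusive, the count is 7 - 2 + 1 = 6.

6


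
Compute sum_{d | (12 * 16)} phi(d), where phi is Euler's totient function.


First, 12 * 16 = 192. One classical identity is sum_{d | n} phi(d) = n (each k in [1, n] has a unique gcd with n, and among the k's with gcd(k, n) = n/d there are phi(d) of them). So the sum equals 192. We also verify directly:
Divisors of 192: 1, 2, 3, 4, 6, 8, 12, 16, 24, 32, 48, 64, 96, 192.
phi values: 1, 1, 2, 2, 2, 4, 4, 8, 8, 16, 16, 32, 32, 64.
Sum = 192.

192


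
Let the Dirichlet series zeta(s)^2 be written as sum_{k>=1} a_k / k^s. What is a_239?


The Dirichlet convolution of the constant function 1 with itself gives (1 * 1)(k) = sum_{d | k} 1 = d(k), the number of positive divisors of k.
Since zeta(s) = sum_{k>=1} 1/k^s, we have zeta(s)^2 = sum_{k>=1} d(k)/k^s, so a_k = d(k).
For k = 239: the divisors are 1, 239.
Count = 2.

2


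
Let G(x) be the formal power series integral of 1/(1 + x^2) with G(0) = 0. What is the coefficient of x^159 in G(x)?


1/(1 + x^2) = sum_{j>=0} (-1)^j x^(2j). Integrating termwise with G(0) = 0:
G(x) = sum_{j>=0} (-1)^j x^(2j+1) / (2j+1) = arctan(x).
Only odd powers are nonzero. For x^159 write 159 = 2*79 + 1, giving
(-1)^79 / 159 = -1/159 = -1/159.

-1/159


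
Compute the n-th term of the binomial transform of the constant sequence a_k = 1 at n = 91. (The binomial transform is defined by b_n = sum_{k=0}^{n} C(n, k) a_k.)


With a_k = 1 for all k, b_n = sum_{k=0}^{n} C(n, k) = 2^n by the binomial theorem.
For n = 91: 2^91 = 2475880078570760549798248448.

2475880078570760549798248448


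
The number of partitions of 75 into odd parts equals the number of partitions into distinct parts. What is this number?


Computing partitions of 75 into odd parts (1, 3, 5, ...):
Using the generating function prod_{k>=0} 1/(1-x^(2k+1)),
the count is 48446

48446


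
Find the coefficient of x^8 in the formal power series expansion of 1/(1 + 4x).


Write 1/(1 + c x) = 1/(1 - (-c) x) and apply the geometric-series identity
1/(1 - y) = sum_{k>=0} y^k to get 1/(1 + c x) = sum_{k>=0} (-c)^k x^k.
So the coefficient of x^k is (-c)^k = (-1)^k * c^k.
Here c = 4 and k = 8:
(-4)^8 = 1 * 65536 = 65536

65536


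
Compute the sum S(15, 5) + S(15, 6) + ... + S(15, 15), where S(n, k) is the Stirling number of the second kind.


By definition, S(n, k) counts partitions of an n-set into exactly k nonempty blocks.
Computing row n = 15 for k = 5..15:
S(15, k): 210766920, 420693273, 408741333, 216627840, 67128490, 12662650, 1479478, 106470, 4550, 105, 1
Sum = 1338211110.

1338211110


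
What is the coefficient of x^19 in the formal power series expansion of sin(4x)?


The Maclaurin series is sin(t) = sum_{k>=0} (-1)^k t^(2k+1) / (2k+1)!, so substituting t = 4x, only odd powers of x are nonzero, with coefficient of x^(2k+1) equal to (-1)^k 4^(2k+1) / (2k+1)!.
Write 19 = 2*9 + 1, giving the coefficient (-1)^9 * 4^19 / 19! = -274877906944/121645100408832000 = -4194304/1856156927625.

-4194304/1856156927625
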